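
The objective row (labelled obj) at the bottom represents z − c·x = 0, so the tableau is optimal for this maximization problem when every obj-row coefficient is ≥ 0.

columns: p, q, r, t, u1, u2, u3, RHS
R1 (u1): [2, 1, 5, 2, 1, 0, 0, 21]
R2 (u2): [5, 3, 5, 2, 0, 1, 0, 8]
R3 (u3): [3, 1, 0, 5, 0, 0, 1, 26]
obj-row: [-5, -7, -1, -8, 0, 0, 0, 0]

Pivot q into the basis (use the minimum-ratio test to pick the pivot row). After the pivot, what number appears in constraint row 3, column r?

-5/3

Ratio test on column q — row 1: 21/1 = 21; row 2: 8/3 = 8/3; row 3: 26/1 = 26. Minimum is 8/3 at row 2 (u2 leaves); pivot element 3.
Divide row 2 by 3; eliminate column q from the other rows.
Row 3 update in column r: 0 − 1·(5/3) = -5/3.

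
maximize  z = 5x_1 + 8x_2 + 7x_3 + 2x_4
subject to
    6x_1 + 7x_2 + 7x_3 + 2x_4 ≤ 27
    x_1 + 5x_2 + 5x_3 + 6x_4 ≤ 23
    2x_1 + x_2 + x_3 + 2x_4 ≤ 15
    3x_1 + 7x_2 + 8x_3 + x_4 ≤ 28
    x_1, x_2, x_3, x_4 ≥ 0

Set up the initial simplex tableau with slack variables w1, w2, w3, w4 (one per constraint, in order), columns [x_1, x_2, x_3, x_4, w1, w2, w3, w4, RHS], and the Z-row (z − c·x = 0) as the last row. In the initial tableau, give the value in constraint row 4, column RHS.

28

The RHS of constraint 4 is b_4 = 28.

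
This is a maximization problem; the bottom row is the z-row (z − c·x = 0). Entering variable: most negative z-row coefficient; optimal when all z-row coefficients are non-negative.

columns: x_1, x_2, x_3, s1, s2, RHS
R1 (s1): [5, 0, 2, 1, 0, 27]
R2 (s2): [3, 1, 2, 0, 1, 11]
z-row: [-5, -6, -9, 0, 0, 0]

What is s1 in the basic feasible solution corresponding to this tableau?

s1 is basic (row 1); its value is the RHS of that row, 27.

27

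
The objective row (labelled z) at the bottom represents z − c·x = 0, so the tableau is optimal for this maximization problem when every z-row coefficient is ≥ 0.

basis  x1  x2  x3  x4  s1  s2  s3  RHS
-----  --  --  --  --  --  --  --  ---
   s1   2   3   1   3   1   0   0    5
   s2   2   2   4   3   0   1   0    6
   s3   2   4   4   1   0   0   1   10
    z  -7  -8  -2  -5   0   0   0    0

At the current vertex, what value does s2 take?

6

s2 is basic (row 2); its value is the RHS of that row, 6.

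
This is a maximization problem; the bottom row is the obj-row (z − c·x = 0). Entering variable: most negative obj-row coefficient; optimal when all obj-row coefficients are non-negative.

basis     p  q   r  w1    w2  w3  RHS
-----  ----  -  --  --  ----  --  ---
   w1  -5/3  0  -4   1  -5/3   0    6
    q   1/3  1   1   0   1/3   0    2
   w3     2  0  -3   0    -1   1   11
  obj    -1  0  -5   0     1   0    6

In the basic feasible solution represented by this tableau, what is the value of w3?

w3 is basic (row 3); its value is the RHS of that row, 11.

11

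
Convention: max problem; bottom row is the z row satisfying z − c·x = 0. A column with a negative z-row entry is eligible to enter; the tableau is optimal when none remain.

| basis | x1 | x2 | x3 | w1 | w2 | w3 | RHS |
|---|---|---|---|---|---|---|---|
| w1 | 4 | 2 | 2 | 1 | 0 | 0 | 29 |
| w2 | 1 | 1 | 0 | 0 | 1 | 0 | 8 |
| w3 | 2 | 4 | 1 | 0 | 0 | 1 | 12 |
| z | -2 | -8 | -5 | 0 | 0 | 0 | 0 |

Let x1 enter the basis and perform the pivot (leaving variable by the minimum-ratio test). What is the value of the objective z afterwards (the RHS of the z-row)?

Ratio test on column x1 — row 1: 29/4 = 29/4; row 2: 8/1 = 8; row 3: 12/2 = 6. Minimum is 6 at row 3 (w3 leaves); pivot element 2.
Pivot on row 3; the z-row RHS becomes 0 − (-2)·6 = 12.

12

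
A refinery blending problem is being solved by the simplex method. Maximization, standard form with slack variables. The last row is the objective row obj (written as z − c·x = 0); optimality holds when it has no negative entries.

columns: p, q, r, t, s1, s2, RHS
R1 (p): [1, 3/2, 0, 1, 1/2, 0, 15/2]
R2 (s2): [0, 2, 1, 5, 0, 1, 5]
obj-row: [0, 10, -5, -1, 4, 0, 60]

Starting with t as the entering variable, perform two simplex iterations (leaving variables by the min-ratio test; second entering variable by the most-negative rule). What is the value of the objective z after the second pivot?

85

Ratio test on column t — row 1: (15/2)/1 = 15/2; row 2: 5/5 = 1. Minimum is 1 at row 2 (s2 leaves); pivot element 5.
Pivot on row 2; the obj-row RHS becomes 60 − (-1)·1 = 61.
Next entering variable (most negative obj-row entry -24/5): r.
Ratio test on column r — row 1: entry -1/5 ≤ 0; row 2: 1/(1/5) = 5. Minimum is 5 at row 2 (t leaves); pivot element 1/5.
After the second pivot the obj-row RHS is 61 − (-24/5)·5 = 85.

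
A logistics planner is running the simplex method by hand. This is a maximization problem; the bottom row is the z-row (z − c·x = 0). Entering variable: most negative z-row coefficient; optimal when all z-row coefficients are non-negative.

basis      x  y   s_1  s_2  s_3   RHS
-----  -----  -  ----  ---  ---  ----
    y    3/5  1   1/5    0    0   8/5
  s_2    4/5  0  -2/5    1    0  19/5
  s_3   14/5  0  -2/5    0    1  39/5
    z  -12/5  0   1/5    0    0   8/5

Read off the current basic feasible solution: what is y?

y is basic (row 1); its value is the RHS of that row, 8/5.

8/5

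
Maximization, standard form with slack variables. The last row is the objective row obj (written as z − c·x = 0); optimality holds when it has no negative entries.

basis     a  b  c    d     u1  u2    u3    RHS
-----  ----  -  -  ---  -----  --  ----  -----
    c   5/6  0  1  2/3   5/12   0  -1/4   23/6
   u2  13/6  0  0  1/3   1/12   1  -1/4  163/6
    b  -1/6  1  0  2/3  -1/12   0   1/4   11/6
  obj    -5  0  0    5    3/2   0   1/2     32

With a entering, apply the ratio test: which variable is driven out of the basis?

c

Column a entries and ratios — c: (23/6)/(5/6) = 23/5; u2: (163/6)/(13/6) = 163/13; b: -1/6 ≤ 0, skip.
Smallest ratio is 23/5 in the row of c, so c leaves.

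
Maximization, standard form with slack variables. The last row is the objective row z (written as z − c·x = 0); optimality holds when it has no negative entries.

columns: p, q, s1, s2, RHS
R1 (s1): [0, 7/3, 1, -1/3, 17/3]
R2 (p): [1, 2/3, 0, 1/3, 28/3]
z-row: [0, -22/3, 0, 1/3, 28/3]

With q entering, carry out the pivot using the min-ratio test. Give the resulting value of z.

Ratio test on column q — row 1: (17/3)/(7/3) = 17/7; row 2: (28/3)/(2/3) = 14. Minimum is 17/7 at row 1 (s1 leaves); pivot element 7/3.
Pivot on row 1; the z-row RHS becomes 28/3 − (-22/3)·(17/7) = 190/7.

190/7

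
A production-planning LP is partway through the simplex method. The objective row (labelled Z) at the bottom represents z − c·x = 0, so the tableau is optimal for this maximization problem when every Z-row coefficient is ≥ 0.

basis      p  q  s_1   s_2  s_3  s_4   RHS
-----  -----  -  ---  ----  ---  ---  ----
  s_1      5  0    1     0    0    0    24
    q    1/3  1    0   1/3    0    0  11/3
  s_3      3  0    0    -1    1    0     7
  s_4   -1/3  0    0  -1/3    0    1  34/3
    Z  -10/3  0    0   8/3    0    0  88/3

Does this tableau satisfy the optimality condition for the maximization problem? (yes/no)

no

The Z-row has a negative entry -10/3 in column p, so it is not optimal.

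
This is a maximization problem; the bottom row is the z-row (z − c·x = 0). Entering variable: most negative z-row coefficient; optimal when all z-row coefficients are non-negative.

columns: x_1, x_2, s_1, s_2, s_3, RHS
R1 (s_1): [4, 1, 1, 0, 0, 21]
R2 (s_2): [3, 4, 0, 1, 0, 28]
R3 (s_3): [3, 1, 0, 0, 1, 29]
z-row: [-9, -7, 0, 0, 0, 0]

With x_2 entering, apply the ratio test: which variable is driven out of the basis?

s_2

Column x_2 entries and ratios — s_1: 21/1 = 21; s_2: 28/4 = 7; s_3: 29/1 = 29.
Smallest ratio is 7 in the row of s_2, so s_2 leaves.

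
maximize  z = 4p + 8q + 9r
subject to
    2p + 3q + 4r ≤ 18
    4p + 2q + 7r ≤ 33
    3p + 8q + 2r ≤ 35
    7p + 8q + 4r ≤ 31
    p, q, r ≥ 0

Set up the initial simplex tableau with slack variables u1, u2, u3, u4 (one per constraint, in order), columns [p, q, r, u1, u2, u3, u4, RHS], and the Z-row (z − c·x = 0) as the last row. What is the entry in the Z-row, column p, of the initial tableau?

-4

The Z-row carries the negated objective coefficients: the p entry is -4.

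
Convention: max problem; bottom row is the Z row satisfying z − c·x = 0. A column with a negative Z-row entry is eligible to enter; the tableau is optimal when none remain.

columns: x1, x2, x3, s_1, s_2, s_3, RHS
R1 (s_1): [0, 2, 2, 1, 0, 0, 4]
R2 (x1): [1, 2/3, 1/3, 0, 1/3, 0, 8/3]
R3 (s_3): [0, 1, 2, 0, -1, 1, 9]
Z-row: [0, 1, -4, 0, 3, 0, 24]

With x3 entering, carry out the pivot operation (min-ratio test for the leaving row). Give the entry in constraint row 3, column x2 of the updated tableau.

-1

Ratio test on column x3 — row 1: 4/2 = 2; row 2: (8/3)/(1/3) = 8; row 3: 9/2 = 9/2. Minimum is 2 at row 1 (s_1 leaves); pivot element 2.
Divide row 1 by 2; eliminate column x3 from the other rows.
Row 3 update in column x2: 1 − 2·1 = -1.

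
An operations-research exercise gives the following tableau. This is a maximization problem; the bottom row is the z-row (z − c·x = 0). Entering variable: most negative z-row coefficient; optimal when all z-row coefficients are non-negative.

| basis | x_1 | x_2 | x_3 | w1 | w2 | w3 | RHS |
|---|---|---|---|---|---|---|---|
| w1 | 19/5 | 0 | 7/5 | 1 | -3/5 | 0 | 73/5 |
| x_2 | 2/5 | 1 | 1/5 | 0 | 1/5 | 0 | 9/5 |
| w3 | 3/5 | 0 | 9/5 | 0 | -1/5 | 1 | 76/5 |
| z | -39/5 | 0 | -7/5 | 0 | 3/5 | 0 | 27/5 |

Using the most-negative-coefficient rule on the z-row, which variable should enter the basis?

x_1

Negative z-row entries: x_1: -39/5, x_3: -7/5.
The most negative is -39/5 in column x_1, so x_1 enters.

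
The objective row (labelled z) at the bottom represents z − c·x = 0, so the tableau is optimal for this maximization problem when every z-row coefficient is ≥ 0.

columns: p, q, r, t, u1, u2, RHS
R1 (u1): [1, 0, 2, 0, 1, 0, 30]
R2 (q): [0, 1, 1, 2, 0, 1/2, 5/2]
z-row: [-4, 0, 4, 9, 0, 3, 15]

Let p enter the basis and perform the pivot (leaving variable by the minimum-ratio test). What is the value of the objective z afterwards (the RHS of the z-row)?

135

Ratio test on column p — row 1: 30/1 = 30; row 2: entry 0 ≤ 0. Minimum is 30 at row 1 (u1 leaves); pivot element 1.
Pivot on row 1; the z-row RHS becomes 15 − (-4)·30 = 135.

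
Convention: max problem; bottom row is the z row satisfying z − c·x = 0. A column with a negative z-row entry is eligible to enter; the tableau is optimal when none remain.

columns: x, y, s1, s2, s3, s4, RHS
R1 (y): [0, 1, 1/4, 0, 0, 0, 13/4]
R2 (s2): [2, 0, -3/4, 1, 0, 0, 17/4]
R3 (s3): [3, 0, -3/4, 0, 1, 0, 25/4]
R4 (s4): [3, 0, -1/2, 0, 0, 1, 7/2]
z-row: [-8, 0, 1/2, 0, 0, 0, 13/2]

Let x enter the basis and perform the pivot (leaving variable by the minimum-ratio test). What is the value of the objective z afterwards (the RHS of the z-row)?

95/6

Ratio test on column x — row 1: entry 0 ≤ 0; row 2: (17/4)/2 = 17/8; row 3: (25/4)/3 = 25/12; row 4: (7/2)/3 = 7/6. Minimum is 7/6 at row 4 (s4 leaves); pivot element 3.
Pivot on row 4; the z-row RHS becomes 13/2 − (-8)·(7/6) = 95/6.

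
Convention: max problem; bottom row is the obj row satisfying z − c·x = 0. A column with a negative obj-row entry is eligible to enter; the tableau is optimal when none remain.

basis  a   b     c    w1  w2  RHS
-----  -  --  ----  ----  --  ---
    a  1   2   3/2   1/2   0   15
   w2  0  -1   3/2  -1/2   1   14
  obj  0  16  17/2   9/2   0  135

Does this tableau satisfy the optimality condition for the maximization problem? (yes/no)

Every obj-row coefficient is ≥ 0, so the tableau is optimal.

yes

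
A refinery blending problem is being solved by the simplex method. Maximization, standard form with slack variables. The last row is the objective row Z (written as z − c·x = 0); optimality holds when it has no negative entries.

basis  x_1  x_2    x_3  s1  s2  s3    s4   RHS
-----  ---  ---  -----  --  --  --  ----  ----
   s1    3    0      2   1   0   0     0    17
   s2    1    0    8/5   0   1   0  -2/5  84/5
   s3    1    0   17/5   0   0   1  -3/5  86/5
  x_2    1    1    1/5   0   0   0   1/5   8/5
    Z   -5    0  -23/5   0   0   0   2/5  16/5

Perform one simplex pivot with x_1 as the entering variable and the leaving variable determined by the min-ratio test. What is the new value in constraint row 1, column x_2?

Ratio test on column x_1 — row 1: 17/3 = 17/3; row 2: (84/5)/1 = 84/5; row 3: (86/5)/1 = 86/5; row 4: (8/5)/1 = 8/5. Minimum is 8/5 at row 4 (x_2 leaves); pivot element 1.
Divide row 4 by 1; eliminate column x_1 from the other rows.
Row 1 update in column x_2: 0 − 3·1 = -3.

-3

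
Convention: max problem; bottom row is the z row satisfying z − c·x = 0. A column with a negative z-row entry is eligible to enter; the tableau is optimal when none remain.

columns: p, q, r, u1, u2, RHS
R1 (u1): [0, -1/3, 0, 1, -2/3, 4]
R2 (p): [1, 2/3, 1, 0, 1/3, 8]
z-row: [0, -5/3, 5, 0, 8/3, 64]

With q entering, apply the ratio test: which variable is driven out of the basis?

p

Column q entries and ratios — u1: -1/3 ≤ 0, skip; p: 8/(2/3) = 12.
Smallest ratio is 12 in the row of p, so p leaves.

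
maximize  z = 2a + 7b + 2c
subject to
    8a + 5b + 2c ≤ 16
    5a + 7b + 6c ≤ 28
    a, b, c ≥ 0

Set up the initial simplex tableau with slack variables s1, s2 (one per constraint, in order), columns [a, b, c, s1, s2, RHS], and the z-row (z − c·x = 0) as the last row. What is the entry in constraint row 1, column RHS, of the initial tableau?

The RHS of constraint 1 is b_1 = 16.

16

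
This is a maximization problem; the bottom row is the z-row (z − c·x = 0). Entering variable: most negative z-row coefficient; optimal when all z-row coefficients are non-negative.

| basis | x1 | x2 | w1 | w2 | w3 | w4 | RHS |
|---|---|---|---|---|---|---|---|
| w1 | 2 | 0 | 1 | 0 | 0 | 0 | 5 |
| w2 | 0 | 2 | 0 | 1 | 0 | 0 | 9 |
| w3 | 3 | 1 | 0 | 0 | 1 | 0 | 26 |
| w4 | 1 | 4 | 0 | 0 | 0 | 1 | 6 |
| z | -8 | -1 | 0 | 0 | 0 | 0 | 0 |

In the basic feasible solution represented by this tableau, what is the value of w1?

w1 is basic (row 1); its value is the RHS of that row, 5.

5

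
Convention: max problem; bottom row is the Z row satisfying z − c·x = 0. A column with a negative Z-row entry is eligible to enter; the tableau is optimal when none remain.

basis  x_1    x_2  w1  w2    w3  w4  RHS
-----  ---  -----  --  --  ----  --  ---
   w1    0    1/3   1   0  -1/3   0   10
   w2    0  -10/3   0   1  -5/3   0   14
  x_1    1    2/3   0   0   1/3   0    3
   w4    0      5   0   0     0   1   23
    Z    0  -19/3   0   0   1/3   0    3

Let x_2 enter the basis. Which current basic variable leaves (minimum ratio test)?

Column x_2 entries and ratios — w1: 10/(1/3) = 30; w2: -10/3 ≤ 0, skip; x_1: 3/(2/3) = 9/2; w4: 23/5 = 23/5.
Smallest ratio is 9/2 in the row of x_1, so x_1 leaves.

x_1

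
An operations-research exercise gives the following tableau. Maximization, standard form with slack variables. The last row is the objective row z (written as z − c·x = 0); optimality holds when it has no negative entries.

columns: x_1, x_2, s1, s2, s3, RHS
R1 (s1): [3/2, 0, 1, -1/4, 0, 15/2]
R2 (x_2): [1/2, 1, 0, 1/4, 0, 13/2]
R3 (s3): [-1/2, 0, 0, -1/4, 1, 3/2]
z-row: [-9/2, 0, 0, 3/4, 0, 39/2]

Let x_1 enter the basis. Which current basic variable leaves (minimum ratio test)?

Column x_1 entries and ratios — s1: (15/2)/(3/2) = 5; x_2: (13/2)/(1/2) = 13; s3: -1/2 ≤ 0, skip.
Smallest ratio is 5 in the row of s1, so s1 leaves.

s1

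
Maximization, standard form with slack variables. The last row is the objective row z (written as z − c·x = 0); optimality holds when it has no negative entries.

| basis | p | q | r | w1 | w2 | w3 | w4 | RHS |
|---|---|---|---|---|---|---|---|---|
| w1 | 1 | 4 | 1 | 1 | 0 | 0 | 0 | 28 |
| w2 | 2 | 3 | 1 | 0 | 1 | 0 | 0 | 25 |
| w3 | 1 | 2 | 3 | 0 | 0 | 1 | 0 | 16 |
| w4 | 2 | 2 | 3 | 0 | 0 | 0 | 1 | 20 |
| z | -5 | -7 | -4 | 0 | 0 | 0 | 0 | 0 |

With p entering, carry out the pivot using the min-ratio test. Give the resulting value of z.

Ratio test on column p — row 1: 28/1 = 28; row 2: 25/2 = 25/2; row 3: 16/1 = 16; row 4: 20/2 = 10. Minimum is 10 at row 4 (w4 leaves); pivot element 2.
Pivot on row 4; the z-row RHS becomes 0 − (-5)·10 = 50.

50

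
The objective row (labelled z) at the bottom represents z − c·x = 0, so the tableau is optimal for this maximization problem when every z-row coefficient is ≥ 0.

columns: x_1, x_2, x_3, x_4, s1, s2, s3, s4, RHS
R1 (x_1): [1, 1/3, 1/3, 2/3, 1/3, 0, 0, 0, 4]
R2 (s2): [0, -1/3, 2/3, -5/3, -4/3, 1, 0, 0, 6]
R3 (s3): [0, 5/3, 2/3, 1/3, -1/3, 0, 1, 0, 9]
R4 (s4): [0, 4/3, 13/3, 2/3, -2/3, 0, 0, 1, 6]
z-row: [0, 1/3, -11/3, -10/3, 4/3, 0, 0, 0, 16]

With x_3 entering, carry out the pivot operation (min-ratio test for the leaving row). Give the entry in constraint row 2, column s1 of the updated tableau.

Ratio test on column x_3 — row 1: 4/(1/3) = 12; row 2: 6/(2/3) = 9; row 3: 9/(2/3) = 27/2; row 4: 6/(13/3) = 18/13. Minimum is 18/13 at row 4 (s4 leaves); pivot element 13/3.
Divide row 4 by 13/3; eliminate column x_3 from the other rows.
Row 2 update in column s1: -4/3 − (2/3)·(-2/13) = -16/13.

-16/13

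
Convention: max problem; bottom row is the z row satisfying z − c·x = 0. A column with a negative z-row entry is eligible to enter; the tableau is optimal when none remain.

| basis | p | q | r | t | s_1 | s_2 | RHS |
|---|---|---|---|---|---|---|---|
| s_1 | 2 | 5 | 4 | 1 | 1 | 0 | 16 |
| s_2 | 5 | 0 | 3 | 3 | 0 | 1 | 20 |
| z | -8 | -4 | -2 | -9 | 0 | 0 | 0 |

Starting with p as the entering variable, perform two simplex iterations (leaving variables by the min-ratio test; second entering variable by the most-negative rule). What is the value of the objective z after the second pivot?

Ratio test on column p — row 1: 16/2 = 8; row 2: 20/5 = 4. Minimum is 4 at row 2 (s_2 leaves); pivot element 5.
Pivot on row 2; the z-row RHS becomes 0 − (-8)·4 = 32.
Next entering variable (most negative z-row entry -21/5): t.
Ratio test on column t — row 1: entry -1/5 ≤ 0; row 2: 4/(3/5) = 20/3. Minimum is 20/3 at row 2 (p leaves); pivot element 3/5.
After the second pivot the z-row RHS is 32 − (-21/5)·(20/3) = 60.

60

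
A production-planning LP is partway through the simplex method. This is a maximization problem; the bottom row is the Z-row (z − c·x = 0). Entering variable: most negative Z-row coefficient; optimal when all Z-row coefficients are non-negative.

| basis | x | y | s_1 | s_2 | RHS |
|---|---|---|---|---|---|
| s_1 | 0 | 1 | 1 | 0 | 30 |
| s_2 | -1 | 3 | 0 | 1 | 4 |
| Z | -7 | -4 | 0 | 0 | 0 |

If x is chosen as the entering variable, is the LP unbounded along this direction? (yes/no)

yes

Every constraint-row entry in column x is ≤ 0, so increasing x is unbounded.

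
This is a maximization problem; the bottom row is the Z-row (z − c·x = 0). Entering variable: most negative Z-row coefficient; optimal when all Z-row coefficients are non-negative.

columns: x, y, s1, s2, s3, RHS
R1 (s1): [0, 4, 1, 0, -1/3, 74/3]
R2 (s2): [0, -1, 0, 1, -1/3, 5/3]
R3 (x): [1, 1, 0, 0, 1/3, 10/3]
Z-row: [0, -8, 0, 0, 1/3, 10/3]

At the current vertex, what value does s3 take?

s3 is not in the basis, so in the current basic feasible solution s3 = 0.

0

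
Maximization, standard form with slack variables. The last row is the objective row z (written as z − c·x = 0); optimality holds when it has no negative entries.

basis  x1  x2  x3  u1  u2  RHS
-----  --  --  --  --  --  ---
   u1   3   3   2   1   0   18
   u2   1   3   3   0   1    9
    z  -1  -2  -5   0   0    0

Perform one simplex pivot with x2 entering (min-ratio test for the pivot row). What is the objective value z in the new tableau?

Ratio test on column x2 — row 1: 18/3 = 6; row 2: 9/3 = 3. Minimum is 3 at row 2 (u2 leaves); pivot element 3.
Pivot on row 2; the z-row RHS becomes 0 − (-2)·3 = 6.

6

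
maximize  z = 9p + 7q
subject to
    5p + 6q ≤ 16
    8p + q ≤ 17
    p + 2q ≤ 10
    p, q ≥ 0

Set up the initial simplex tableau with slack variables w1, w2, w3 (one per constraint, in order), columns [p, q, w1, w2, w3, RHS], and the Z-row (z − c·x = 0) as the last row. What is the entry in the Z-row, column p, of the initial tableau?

-9

The Z-row carries the negated objective coefficients: the p entry is -9.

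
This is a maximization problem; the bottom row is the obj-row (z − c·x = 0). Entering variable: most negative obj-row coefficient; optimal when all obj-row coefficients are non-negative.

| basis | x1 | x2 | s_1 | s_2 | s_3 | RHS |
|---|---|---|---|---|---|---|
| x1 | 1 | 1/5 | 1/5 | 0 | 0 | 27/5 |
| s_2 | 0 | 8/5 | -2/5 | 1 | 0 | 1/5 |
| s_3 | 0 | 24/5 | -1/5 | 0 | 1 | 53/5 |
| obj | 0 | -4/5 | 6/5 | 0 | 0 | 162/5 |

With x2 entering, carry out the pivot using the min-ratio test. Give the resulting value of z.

65/2

Ratio test on column x2 — row 1: (27/5)/(1/5) = 27; row 2: (1/5)/(8/5) = 1/8; row 3: (53/5)/(24/5) = 53/24. Minimum is 1/8 at row 2 (s_2 leaves); pivot element 8/5.
Pivot on row 2; the obj-row RHS becomes 162/5 − (-4/5)·(1/8) = 65/2.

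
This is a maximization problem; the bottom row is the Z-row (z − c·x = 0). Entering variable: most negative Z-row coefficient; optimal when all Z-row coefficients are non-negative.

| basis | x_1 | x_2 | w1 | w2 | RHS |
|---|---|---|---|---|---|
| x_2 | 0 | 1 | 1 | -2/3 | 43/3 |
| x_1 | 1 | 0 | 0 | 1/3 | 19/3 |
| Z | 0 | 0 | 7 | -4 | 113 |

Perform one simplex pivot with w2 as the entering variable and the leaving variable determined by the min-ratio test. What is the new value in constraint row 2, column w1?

Ratio test on column w2 — row 1: entry -2/3 ≤ 0; row 2: (19/3)/(1/3) = 19. Minimum is 19 at row 2 (x_1 leaves); pivot element 1/3.
Divide row 2 by 1/3; eliminate column w2 from the other rows.
In the new row 2, the w1 entry is the old entry divided by the pivot: 0/(1/3) = 0.

0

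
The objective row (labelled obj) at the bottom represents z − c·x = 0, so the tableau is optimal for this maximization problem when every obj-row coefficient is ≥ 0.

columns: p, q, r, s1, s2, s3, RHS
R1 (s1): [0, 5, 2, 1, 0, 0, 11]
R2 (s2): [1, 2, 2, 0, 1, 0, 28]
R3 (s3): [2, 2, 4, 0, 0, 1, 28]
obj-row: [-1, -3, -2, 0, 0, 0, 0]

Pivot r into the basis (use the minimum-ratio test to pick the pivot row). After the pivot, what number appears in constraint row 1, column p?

Ratio test on column r — row 1: 11/2 = 11/2; row 2: 28/2 = 14; row 3: 28/4 = 7. Minimum is 11/2 at row 1 (s1 leaves); pivot element 2.
Divide row 1 by 2; eliminate column r from the other rows.
In the new row 1, the p entry is the old entry divided by the pivot: 0/2 = 0.

0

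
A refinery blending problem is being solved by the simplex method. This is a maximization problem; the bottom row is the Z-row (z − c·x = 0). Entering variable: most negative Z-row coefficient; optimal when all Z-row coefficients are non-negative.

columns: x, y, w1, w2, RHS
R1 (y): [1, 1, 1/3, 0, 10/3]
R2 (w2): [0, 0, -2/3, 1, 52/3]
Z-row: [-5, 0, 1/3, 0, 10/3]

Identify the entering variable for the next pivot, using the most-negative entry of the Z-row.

Negative Z-row entries: x: -5.
The most negative is -5 in column x, so x enters.

x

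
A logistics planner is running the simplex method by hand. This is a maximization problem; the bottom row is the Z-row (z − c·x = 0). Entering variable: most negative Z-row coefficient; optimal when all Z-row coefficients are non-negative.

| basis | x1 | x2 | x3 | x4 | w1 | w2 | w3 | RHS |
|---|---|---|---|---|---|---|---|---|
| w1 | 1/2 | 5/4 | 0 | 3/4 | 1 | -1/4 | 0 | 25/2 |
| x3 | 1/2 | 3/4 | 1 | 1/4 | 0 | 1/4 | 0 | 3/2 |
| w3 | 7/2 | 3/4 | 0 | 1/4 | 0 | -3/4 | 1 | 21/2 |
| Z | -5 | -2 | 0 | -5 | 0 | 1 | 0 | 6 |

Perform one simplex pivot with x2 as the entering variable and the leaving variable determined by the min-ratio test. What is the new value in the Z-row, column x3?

Ratio test on column x2 — row 1: (25/2)/(5/4) = 10; row 2: (3/2)/(3/4) = 2; row 3: (21/2)/(3/4) = 14. Minimum is 2 at row 2 (x3 leaves); pivot element 3/4.
Divide row 2 by 3/4; eliminate column x2 from the other rows.
Z-row update in column x3: 0 − (-2)·(4/3) = 8/3.

8/3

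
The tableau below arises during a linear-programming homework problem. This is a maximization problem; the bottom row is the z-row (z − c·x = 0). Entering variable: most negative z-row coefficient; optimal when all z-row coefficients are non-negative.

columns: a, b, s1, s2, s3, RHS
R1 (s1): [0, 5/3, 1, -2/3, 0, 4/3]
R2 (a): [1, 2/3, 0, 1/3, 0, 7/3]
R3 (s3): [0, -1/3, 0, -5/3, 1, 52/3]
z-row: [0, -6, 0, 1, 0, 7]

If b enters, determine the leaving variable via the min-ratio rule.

Column b entries and ratios — s1: (4/3)/(5/3) = 4/5; a: (7/3)/(2/3) = 7/2; s3: -1/3 ≤ 0, skip.
Smallest ratio is 4/5 in the row of s1, so s1 leaves.

s1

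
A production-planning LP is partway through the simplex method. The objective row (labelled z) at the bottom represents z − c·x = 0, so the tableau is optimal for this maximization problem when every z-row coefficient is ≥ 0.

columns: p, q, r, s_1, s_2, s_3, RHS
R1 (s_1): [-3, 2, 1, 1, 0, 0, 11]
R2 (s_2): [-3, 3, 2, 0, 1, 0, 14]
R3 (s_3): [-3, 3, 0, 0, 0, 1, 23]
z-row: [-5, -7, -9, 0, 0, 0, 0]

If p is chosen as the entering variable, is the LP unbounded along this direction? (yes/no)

yes

Every constraint-row entry in column p is ≤ 0, so increasing p is unbounded.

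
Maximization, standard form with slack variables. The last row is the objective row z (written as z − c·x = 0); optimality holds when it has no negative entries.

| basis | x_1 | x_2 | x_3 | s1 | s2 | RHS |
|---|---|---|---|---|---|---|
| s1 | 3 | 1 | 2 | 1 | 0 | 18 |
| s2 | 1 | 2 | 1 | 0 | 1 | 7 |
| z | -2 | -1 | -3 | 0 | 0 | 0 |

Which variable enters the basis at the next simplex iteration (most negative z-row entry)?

x_3

Negative z-row entries: x_1: -2, x_2: -1, x_3: -3.
The most negative is -3 in column x_3, so x_3 enters.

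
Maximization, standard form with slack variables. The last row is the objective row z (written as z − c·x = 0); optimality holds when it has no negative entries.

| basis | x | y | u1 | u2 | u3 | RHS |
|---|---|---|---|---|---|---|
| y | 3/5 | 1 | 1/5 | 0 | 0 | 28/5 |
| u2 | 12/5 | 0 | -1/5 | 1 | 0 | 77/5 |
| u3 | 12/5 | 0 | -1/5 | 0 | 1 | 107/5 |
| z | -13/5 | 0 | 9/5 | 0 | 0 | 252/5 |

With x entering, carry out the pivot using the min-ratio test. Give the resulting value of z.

805/12

Ratio test on column x — row 1: (28/5)/(3/5) = 28/3; row 2: (77/5)/(12/5) = 77/12; row 3: (107/5)/(12/5) = 107/12. Minimum is 77/12 at row 2 (u2 leaves); pivot element 12/5.
Pivot on row 2; the z-row RHS becomes 252/5 − (-13/5)·(77/12) = 805/12.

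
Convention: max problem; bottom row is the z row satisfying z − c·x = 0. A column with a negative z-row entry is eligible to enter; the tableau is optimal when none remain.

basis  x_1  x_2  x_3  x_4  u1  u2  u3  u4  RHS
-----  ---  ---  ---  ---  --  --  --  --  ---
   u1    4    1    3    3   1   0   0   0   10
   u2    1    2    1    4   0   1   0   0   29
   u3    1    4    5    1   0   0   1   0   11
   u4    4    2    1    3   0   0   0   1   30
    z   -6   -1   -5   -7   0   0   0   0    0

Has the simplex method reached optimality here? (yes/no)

no

The z-row has a negative entry -7 in column x_4, so it is not optimal.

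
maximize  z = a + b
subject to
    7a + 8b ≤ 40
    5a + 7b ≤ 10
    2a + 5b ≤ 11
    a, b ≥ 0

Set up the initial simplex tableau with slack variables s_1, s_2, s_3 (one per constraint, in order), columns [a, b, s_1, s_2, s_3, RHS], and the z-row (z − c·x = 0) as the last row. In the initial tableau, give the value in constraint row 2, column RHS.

The RHS of constraint 2 is b_2 = 10.

10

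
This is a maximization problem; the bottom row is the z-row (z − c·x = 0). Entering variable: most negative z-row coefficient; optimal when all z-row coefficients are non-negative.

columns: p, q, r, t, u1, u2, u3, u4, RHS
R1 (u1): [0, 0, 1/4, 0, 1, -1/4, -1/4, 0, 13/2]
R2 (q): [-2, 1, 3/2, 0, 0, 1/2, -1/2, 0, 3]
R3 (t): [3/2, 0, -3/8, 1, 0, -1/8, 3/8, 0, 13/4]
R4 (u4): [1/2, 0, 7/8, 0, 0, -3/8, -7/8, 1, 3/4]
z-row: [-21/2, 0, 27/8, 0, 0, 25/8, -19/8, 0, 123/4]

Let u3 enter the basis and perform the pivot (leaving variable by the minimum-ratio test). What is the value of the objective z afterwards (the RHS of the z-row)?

154/3

Ratio test on column u3 — row 1: entry -1/4 ≤ 0; row 2: entry -1/2 ≤ 0; row 3: (13/4)/(3/8) = 26/3; row 4: entry -7/8 ≤ 0. Minimum is 26/3 at row 3 (t leaves); pivot element 3/8.
Pivot on row 3; the z-row RHS becomes 123/4 − (-19/8)·(26/3) = 154/3.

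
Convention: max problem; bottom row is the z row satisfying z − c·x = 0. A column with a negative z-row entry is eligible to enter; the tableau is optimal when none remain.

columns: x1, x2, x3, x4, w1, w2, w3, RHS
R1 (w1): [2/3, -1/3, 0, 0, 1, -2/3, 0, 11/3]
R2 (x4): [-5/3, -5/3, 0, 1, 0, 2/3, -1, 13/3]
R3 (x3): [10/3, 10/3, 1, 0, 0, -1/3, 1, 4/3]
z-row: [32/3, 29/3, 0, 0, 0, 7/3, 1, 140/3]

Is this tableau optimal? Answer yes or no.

yes

Every z-row coefficient is ≥ 0, so the tableau is optimal.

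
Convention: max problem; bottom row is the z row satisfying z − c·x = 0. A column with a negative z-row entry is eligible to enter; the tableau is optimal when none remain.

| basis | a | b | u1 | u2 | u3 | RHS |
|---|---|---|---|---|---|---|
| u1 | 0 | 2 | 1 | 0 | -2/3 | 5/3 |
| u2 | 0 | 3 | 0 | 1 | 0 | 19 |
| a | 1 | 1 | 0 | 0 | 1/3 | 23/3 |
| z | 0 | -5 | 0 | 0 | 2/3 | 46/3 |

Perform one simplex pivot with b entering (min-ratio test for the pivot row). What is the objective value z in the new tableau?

Ratio test on column b — row 1: (5/3)/2 = 5/6; row 2: 19/3 = 19/3; row 3: (23/3)/1 = 23/3. Minimum is 5/6 at row 1 (u1 leaves); pivot element 2.
Pivot on row 1; the z-row RHS becomes 46/3 − (-5)·(5/6) = 39/2.

39/2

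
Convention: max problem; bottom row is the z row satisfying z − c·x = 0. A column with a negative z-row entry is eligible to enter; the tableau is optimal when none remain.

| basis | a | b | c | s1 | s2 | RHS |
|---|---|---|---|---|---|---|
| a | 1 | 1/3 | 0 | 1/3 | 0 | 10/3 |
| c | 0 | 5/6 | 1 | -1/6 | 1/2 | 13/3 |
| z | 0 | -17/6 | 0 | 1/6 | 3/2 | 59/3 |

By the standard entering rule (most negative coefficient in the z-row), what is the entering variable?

b

Negative z-row entries: b: -17/6.
The most negative is -17/6 in column b, so b enters.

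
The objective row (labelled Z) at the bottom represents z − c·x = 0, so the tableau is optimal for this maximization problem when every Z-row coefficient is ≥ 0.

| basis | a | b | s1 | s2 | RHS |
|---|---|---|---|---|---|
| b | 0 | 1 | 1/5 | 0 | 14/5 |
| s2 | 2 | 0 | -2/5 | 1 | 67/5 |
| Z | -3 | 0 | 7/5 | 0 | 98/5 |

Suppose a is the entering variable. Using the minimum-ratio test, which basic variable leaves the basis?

s2

Column a entries and ratios — b: 0 ≤ 0, skip; s2: (67/5)/2 = 67/10.
Smallest ratio is 67/10 in the row of s2, so s2 leaves.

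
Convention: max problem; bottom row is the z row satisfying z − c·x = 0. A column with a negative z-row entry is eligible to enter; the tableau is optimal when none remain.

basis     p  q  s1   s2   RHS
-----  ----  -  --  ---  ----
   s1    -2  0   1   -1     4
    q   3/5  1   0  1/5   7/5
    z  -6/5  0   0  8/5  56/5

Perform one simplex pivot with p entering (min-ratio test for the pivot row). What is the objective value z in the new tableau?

Ratio test on column p — row 1: entry -2 ≤ 0; row 2: (7/5)/(3/5) = 7/3. Minimum is 7/3 at row 2 (q leaves); pivot element 3/5.
Pivot on row 2; the z-row RHS becomes 56/5 − (-6/5)·(7/3) = 14.

14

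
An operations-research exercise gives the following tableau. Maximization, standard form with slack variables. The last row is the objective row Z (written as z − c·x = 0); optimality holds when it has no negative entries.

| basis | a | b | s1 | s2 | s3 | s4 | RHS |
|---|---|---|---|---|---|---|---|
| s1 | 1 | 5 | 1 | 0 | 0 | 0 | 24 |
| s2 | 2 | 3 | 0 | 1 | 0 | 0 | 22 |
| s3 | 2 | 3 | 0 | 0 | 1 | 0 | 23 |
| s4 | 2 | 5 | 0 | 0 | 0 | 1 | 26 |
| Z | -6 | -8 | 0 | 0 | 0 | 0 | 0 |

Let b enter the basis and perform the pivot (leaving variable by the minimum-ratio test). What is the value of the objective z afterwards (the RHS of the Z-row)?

Ratio test on column b — row 1: 24/5 = 24/5; row 2: 22/3 = 22/3; row 3: 23/3 = 23/3; row 4: 26/5 = 26/5. Minimum is 24/5 at row 1 (s1 leaves); pivot element 5.
Pivot on row 1; the Z-row RHS becomes 0 − (-8)·(24/5) = 192/5.

192/5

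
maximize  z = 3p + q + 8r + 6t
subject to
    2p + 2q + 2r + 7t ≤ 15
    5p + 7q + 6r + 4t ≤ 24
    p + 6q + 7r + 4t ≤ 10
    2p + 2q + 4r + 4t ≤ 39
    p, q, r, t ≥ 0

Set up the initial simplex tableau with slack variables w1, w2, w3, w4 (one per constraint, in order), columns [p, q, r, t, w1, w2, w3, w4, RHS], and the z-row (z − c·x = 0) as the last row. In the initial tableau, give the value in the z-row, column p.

-3

The z-row carries the negated objective coefficients: the p entry is -3.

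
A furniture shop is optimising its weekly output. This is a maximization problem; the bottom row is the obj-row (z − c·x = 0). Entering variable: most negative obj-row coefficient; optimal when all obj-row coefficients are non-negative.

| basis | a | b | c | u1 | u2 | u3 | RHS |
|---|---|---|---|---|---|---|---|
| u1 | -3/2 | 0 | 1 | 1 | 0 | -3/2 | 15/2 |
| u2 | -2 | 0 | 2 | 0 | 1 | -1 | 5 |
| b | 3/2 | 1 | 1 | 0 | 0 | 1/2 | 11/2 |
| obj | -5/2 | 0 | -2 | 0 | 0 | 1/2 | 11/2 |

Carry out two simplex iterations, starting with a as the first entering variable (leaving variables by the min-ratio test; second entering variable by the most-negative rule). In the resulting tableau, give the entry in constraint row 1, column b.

1/5

Ratio test on column a — row 1: entry -3/2 ≤ 0; row 2: entry -2 ≤ 0; row 3: (11/2)/(3/2) = 11/3. Minimum is 11/3 at row 3 (b leaves); pivot element 3/2.
Divide row 3 by 3/2; eliminate column a from the other rows.
Second iteration: most negative obj-row entry is -1/3 in column c, so c enters.
Ratio test on column c — row 1: 13/2 = 13/2; row 2: (37/3)/(10/3) = 37/10; row 3: (11/3)/(2/3) = 11/2. Minimum is 37/10 at row 2 (u2 leaves); pivot element 10/3.
Divide row 2 by 10/3; eliminate column c from the other rows.
After both pivots, the entry at constraint row 1, column b is 1/5.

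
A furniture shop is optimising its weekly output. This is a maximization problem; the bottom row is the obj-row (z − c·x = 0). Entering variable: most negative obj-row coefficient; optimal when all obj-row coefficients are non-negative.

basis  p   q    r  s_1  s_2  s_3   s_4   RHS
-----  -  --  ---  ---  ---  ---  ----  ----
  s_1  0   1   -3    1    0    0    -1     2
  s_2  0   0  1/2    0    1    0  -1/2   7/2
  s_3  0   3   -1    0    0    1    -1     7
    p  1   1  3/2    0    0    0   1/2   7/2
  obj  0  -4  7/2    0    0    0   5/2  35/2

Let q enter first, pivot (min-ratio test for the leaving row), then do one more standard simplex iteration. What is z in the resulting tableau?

425/16

Ratio test on column q — row 1: 2/1 = 2; row 2: entry 0 ≤ 0; row 3: 7/3 = 7/3; row 4: (7/2)/1 = 7/2. Minimum is 2 at row 1 (s_1 leaves); pivot element 1.
Pivot on row 1; the obj-row RHS becomes 35/2 − (-4)·2 = 51/2.
Next entering variable (most negative obj-row entry -17/2): r.
Ratio test on column r — row 1: entry -3 ≤ 0; row 2: (7/2)/(1/2) = 7; row 3: 1/8 = 1/8; row 4: (3/2)/(9/2) = 1/3. Minimum is 1/8 at row 3 (s_3 leaves); pivot element 8.
After the second pivot the obj-row RHS is 51/2 − (-17/2)·(1/8) = 425/16.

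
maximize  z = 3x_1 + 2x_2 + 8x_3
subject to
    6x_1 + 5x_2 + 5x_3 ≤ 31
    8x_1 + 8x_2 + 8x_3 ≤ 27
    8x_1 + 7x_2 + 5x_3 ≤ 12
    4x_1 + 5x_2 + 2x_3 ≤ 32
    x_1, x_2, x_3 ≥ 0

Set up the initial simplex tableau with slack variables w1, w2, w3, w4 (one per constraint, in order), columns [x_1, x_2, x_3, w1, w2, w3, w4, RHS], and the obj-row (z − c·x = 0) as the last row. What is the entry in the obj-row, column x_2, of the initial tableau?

The obj-row carries the negated objective coefficients: the x_2 entry is -2.

-2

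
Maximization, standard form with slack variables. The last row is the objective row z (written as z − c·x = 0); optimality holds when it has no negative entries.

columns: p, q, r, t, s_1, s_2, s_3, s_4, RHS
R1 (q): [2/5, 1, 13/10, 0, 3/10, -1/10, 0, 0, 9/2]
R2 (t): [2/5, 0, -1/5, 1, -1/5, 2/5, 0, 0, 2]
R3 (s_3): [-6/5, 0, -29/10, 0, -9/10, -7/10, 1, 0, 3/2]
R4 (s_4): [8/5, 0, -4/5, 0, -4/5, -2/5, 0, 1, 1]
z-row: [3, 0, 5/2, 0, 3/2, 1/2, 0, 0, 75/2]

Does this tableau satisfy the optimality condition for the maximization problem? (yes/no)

Every z-row coefficient is ≥ 0, so the tableau is optimal.

yes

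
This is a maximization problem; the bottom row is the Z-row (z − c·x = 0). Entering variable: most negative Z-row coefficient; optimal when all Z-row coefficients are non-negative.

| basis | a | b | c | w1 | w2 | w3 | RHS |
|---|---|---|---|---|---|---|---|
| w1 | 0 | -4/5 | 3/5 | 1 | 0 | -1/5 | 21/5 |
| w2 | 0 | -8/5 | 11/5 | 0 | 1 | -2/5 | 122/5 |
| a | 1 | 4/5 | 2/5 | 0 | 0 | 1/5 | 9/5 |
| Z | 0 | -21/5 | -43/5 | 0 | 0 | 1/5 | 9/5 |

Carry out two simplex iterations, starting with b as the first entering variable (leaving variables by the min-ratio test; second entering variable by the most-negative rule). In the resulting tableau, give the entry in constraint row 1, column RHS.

Ratio test on column b — row 1: entry -4/5 ≤ 0; row 2: entry -8/5 ≤ 0; row 3: (9/5)/(4/5) = 9/4. Minimum is 9/4 at row 3 (a leaves); pivot element 4/5.
Divide row 3 by 4/5; eliminate column b from the other rows.
Second iteration: most negative Z-row entry is -13/2 in column c, so c enters.
Ratio test on column c — row 1: 6/1 = 6; row 2: 28/3 = 28/3; row 3: (9/4)/(1/2) = 9/2. Minimum is 9/2 at row 3 (b leaves); pivot element 1/2.
Divide row 3 by 1/2; eliminate column c from the other rows.
After both pivots, the entry at constraint row 1, column RHS is 3/2.

3/2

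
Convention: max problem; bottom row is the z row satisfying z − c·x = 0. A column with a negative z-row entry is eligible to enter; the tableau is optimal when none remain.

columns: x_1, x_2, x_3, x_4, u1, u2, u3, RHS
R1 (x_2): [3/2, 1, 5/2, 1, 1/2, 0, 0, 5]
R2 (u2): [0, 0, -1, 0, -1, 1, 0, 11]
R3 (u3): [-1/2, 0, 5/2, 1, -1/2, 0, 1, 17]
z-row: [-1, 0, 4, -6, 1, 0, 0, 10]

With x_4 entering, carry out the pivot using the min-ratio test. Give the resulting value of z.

Ratio test on column x_4 — row 1: 5/1 = 5; row 2: entry 0 ≤ 0; row 3: 17/1 = 17. Minimum is 5 at row 1 (x_2 leaves); pivot element 1.
Pivot on row 1; the z-row RHS becomes 10 − (-6)·5 = 40.

40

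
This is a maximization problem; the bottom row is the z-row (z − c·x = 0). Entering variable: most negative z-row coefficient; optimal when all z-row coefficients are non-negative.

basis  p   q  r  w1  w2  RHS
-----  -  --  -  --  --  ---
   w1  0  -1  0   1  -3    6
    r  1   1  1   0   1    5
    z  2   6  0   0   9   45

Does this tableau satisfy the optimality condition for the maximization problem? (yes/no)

yes

Every z-row coefficient is ≥ 0, so the tableau is optimal.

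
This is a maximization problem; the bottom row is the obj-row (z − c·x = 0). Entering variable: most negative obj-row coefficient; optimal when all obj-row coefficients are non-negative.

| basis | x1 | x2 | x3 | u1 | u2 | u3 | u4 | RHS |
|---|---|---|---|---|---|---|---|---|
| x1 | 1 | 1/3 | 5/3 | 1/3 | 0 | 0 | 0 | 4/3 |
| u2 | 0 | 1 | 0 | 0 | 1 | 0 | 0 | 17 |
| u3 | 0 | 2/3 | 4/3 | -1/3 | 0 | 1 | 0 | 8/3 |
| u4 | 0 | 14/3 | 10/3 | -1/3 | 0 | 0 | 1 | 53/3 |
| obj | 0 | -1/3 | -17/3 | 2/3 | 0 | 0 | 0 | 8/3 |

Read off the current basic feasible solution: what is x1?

4/3

x1 is basic (row 1); its value is the RHS of that row, 4/3.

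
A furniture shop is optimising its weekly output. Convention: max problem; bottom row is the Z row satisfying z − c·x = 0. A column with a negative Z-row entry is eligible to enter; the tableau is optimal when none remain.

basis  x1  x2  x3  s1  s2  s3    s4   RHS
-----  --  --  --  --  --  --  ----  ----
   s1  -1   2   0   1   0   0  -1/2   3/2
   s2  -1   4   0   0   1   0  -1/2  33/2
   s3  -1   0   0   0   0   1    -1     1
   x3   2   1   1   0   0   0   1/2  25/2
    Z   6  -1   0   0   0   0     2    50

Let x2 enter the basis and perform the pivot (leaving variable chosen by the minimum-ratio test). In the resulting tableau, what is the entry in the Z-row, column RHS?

Ratio test on column x2 — row 1: (3/2)/2 = 3/4; row 2: (33/2)/4 = 33/8; row 3: entry 0 ≤ 0; row 4: (25/2)/1 = 25/2. Minimum is 3/4 at row 1 (s1 leaves); pivot element 2.
Divide row 1 by 2; eliminate column x2 from the other rows.
Z-row update in column RHS: 50 − (-1)·(3/4) = 203/4.

203/4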